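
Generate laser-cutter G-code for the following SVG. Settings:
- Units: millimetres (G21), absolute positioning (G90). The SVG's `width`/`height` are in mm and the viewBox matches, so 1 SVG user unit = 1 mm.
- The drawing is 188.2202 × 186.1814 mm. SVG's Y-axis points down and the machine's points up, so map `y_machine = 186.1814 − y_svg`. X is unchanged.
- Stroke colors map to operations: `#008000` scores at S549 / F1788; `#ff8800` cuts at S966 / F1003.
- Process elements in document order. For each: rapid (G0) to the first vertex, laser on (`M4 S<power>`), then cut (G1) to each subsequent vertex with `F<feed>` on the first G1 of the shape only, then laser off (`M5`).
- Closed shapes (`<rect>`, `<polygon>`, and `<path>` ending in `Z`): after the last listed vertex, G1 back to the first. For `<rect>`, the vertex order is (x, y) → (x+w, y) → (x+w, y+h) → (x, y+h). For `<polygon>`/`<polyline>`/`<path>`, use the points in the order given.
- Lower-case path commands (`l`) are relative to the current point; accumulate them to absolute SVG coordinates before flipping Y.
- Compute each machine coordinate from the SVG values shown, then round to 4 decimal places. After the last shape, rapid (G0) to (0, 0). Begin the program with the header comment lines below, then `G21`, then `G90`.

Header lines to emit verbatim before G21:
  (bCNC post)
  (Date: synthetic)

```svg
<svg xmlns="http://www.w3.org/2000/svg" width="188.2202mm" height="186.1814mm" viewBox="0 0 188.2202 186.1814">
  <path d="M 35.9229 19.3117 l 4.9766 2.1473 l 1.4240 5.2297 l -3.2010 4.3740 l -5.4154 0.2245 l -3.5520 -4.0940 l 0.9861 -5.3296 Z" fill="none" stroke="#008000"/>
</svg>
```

viewBox `0 0 188.2202 186.1814` with mm width/height → 1 unit = 1 mm. Flip: y_m = 186.1814 − y_svg.

**Shape 1** — `<path>` regular polygon, stroke `#008000` → score (S549, F1788). Machine vertices: (35.9229,166.8697) → (40.8995,164.7224) → (42.3235,159.4927) → (39.1225,155.1187) → (33.7071,154.8942) → (30.1551,158.9882) → (31.1412,164.3178) → (35.9229,166.8697). Closed: final G1 returns to the first vertex.

(bCNC post)
(Date: synthetic)
G21
G90
G0 X35.9229 Y166.8697
M4 S549
G1 X40.8995 Y164.7224 F1788
G1 X42.3235 Y159.4927
G1 X39.1225 Y155.1187
G1 X33.7071 Y154.8942
G1 X30.1551 Y158.9882
G1 X31.1412 Y164.3178
G1 X35.9229 Y166.8697
M5
G0 X0.0000 Y0.0000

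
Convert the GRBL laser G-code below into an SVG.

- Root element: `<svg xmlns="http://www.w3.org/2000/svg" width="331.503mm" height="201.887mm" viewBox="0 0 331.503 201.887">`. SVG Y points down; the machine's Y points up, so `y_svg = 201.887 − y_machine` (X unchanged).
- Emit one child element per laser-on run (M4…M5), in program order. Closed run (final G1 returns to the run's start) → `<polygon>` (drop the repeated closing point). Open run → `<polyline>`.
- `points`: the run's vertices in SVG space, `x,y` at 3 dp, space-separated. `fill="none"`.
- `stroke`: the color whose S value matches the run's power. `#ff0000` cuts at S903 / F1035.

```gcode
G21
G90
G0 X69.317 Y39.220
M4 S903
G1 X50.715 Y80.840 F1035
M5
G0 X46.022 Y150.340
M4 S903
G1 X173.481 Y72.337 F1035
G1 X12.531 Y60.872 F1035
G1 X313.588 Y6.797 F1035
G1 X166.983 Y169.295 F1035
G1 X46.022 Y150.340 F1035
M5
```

Machine Y-up, SVG Y-down with viewBox height 201.887, so y_svg = 201.887 − y_machine; X carries over. Every run uses S903, so all elements get stroke `#ff0000` (cut).

Run 1: The run is open, so emit a `<polyline>` with points (Y-flipped): 69.317,162.667 50.715,121.047.

Run 2: The run returns to its start, so emit a `<polygon>` with points (Y-flipped): 46.022,51.547 173.481,129.550 12.531,141.015 313.588,195.090 166.983,32.592.

<svg xmlns="http://www.w3.org/2000/svg" width="331.503mm" height="201.887mm" viewBox="0 0 331.503 201.887">
  <polyline points="69.317,162.667 50.715,121.047" fill="none" stroke="#ff0000"/>
  <polygon points="46.022,51.547 173.481,129.550 12.531,141.015 313.588,195.090 166.983,32.592" fill="none" stroke="#ff0000"/>
</svg>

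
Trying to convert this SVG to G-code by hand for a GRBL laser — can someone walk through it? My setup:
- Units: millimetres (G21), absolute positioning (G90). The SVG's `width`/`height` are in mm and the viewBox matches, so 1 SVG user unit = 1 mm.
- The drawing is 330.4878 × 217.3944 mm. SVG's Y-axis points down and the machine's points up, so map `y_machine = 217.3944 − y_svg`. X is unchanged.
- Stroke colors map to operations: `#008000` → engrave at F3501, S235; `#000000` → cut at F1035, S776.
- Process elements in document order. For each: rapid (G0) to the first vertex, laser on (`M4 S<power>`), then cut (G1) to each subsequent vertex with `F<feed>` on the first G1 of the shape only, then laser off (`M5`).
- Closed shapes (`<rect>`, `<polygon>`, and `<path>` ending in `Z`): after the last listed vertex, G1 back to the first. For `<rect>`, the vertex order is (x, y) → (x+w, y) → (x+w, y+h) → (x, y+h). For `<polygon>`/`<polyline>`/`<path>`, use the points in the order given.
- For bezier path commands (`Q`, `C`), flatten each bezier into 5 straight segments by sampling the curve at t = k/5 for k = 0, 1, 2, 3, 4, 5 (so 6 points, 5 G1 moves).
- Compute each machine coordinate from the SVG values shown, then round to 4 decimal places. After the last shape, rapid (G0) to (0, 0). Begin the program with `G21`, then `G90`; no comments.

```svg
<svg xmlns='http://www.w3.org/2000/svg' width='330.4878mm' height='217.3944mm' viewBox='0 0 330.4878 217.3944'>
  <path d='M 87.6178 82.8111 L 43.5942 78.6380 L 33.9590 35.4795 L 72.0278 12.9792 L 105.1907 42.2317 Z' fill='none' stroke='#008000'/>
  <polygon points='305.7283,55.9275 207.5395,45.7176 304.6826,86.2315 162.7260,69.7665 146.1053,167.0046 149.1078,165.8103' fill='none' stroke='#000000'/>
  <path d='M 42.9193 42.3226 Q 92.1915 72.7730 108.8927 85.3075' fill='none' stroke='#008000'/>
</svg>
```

1 u = 1 mm; y_m = 217.3944 − y.

[1] `<path>` regular polygon, #008000→engrave S235 F3501: (87.6178,134.5833) → (43.5942,138.7564) → (33.9590,181.9149) → (72.0278,204.4152) → (105.1907,175.1627) → (87.6178,134.5833) (closed)

[2] `<polygon>` closed polygon, #000000→cut S776 F1035: (305.7283,161.4669) → (207.5395,171.6768) → (304.6826,131.1629) → (162.7260,147.6279) → (146.1053,50.3898) → (149.1078,51.5841) → (305.7283,161.4669) (closed)

[3] `<path>` quadratic bezier, #008000→engrave S235 F3501: (42.9193,175.0718) → (61.3253,163.6083) → (77.1257,153.5780) → (90.3204,144.9810) → (100.9094,137.8173) → (108.8927,132.0869)

G21
G90
G0 X87.6178 Y134.5833
M4 S235
G1 X43.5942 Y138.7564 F3501
G1 X33.9590 Y181.9149
G1 X72.0278 Y204.4152
G1 X105.1907 Y175.1627
G1 X87.6178 Y134.5833
M5
G0 X305.7283 Y161.4669
M4 S776
G1 X207.5395 Y171.6768 F1035
G1 X304.6826 Y131.1629
G1 X162.7260 Y147.6279
G1 X146.1053 Y50.3898
G1 X149.1078 Y51.5841
G1 X305.7283 Y161.4669
M5
G0 X42.9193 Y175.0718
M4 S235
G1 X61.3253 Y163.6083 F3501
G1 X77.1257 Y153.5780
G1 X90.3204 Y144.9810
G1 X100.9094 Y137.8173
G1 X108.8927 Y132.0869
M5
G0 X0.0000 Y0.0000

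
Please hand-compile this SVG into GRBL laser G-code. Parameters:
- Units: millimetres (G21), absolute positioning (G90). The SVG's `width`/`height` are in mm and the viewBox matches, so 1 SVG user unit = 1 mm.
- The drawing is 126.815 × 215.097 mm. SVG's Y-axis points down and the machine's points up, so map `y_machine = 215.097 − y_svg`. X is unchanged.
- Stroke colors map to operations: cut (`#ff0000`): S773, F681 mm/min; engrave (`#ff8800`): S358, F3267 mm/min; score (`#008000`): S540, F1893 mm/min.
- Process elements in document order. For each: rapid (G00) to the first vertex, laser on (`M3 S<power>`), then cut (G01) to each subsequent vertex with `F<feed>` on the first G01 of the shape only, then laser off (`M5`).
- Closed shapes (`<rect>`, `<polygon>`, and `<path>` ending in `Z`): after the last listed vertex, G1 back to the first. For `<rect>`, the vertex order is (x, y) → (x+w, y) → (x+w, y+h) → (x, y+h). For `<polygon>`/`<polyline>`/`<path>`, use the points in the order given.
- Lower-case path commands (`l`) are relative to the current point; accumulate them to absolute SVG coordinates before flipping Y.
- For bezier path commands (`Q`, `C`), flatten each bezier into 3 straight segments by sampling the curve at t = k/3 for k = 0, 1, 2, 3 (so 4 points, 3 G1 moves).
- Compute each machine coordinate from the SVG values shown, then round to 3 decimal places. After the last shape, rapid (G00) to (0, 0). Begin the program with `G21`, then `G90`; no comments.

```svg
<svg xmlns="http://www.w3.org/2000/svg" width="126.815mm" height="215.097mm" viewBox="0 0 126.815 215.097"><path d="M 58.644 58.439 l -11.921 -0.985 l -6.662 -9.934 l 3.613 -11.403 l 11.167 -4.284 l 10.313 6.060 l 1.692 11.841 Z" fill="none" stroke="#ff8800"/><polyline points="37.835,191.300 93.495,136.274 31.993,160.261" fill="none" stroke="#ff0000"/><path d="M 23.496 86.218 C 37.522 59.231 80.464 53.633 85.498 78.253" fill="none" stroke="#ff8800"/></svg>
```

Since the viewBox matches the mm dimensions, user units are millimetres directly. The only transform is the Y-flip y_m = 215.097 − y_svg.

Shape 1 is a regular polygon drawn with `<path>`. Its stroke #ff8800 means engrave at S358, F3267. After flipping Y the toolpath is (58.644,156.658) → (46.723,157.643) → (40.061,167.577) → (43.674,178.980) → (54.841,183.264) → (65.154,177.204) → (66.846,165.363) → (58.644,156.658), returning to the start.

Shape 2 is a open polyline drawn with `<polyline>`. Its stroke #ff0000 means cut at S773, F681. After flipping Y the toolpath is (37.835,23.797) → (93.495,78.823) → (31.993,54.836).

Shape 3 is a cubic bezier drawn with `<path>`. Its stroke #ff8800 means engrave at S358, F3267. After flipping Y the toolpath is (23.496,128.879) → (44.686,148.409) → (70.303,151.718) → (85.498,136.844).

G21
G90
G00 X58.644 Y156.658
M3 S358
G01 X46.723 Y157.643 F3267
G01 X40.061 Y167.577
G01 X43.674 Y178.980
G01 X54.841 Y183.264
G01 X65.154 Y177.204
G01 X66.846 Y165.363
G01 X58.644 Y156.658
M5
G00 X37.835 Y23.797
M3 S773
G01 X93.495 Y78.823 F681
G01 X31.993 Y54.836
M5
G00 X23.496 Y128.879
M3 S358
G01 X44.686 Y148.409 F3267
G01 X70.303 Y151.718
G01 X85.498 Y136.844
M5
G00 X0.000 Y0.000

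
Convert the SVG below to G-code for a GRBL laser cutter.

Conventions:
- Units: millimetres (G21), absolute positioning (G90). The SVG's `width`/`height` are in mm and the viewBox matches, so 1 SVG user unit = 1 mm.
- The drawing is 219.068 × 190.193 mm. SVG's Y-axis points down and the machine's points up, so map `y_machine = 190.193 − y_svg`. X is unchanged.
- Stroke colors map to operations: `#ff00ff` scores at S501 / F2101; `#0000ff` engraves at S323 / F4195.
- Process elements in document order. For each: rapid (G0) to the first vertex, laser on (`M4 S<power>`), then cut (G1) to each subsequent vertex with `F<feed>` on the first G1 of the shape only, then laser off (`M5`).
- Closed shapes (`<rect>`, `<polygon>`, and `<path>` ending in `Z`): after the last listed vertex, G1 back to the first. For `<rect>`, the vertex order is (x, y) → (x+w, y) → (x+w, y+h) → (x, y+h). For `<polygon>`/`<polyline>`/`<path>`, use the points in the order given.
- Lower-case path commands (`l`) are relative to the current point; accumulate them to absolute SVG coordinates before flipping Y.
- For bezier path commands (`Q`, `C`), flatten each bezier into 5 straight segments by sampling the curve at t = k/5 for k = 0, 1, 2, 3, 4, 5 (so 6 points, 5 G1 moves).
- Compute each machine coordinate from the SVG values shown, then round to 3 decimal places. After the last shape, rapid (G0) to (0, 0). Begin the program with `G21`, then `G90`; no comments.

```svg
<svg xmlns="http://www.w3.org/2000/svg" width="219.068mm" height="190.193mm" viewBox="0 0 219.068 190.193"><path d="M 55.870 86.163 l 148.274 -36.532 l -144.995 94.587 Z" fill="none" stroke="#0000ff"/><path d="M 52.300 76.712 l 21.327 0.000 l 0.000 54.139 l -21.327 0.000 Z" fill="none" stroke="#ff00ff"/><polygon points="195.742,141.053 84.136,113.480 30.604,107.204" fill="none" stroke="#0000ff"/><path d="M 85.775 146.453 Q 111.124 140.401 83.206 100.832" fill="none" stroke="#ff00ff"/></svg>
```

G21
G90
G0 X55.870 Y104.030
M4 S323
G1 X204.144 Y140.562 F4195
G1 X59.149 Y45.975
G1 X55.870 Y104.030
M5
G0 X52.300 Y113.481
M4 S501
G1 X73.627 Y113.481 F2101
G1 X73.627 Y59.342
G1 X52.300 Y59.342
G1 X52.300 Y113.481
M5
G0 X195.742 Y49.140
M4 S323
G1 X84.136 Y76.713 F4195
G1 X30.604 Y82.989
G1 X195.742 Y49.140
M5
G0 X85.775 Y43.740
M4 S501
G1 X93.784 Y47.501 F2101
G1 X97.531 Y53.944
G1 X97.018 Y63.069
G1 X92.243 Y74.874
G1 X83.206 Y89.361
M5
G0 X0.000 Y0.000

Since the viewBox matches the mm dimensions, user units are millimetres directly. The only transform is the Y-flip y_m = 190.193 − y_svg.

Shape 1 is a closed polygon drawn with `<path>`. Its stroke #0000ff means engrave at S323, F4195. After flipping Y the toolpath is (55.870,104.030) → (204.144,140.562) → (59.149,45.975) → (55.870,104.030), returning to the start.

Shape 2 is a rectangle drawn with `<path>`. Its stroke #ff00ff means score at S501, F2101. After flipping Y the toolpath is (52.300,113.481) → (73.627,113.481) → (73.627,59.342) → (52.300,59.342) → (52.300,113.481), returning to the start.

Shape 3 is a closed polygon drawn with `<polygon>`. Its stroke #0000ff means engrave at S323, F4195. After flipping Y the toolpath is (195.742,49.140) → (84.136,76.713) → (30.604,82.989) → (195.742,49.140), returning to the start.

Shape 4 is a quadratic bezier drawn with `<path>`. Its stroke #ff00ff means score at S501, F2101. After flipping Y the toolpath is (85.775,43.740) → (93.784,47.501) → (97.531,53.944) → (97.018,63.069) → (92.243,74.874) → (83.206,89.361).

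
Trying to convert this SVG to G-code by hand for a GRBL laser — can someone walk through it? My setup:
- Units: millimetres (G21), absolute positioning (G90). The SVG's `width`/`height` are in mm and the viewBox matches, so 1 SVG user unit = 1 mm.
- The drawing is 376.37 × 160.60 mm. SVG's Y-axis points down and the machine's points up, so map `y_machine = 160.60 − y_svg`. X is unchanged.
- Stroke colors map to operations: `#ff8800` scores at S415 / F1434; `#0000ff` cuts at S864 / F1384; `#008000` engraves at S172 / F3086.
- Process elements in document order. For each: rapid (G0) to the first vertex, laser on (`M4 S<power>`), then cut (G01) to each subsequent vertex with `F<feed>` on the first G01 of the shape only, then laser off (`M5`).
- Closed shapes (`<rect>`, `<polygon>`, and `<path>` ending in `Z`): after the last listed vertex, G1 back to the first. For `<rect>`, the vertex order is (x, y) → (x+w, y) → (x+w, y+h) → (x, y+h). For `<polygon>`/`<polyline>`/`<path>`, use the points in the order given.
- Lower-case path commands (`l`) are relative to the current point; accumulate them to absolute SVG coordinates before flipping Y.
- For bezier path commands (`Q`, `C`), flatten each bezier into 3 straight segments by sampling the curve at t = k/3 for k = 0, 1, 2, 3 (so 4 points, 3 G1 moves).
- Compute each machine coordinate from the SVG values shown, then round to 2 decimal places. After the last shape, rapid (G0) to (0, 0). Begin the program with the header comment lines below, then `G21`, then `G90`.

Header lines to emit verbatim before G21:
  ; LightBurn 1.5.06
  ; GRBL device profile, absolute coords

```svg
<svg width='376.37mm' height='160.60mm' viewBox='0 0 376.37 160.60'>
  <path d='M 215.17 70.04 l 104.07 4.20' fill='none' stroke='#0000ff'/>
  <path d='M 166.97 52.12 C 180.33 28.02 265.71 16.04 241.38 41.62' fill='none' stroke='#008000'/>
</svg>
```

viewBox `0 0 376.37 160.60` with mm width/height → 1 unit = 1 mm. Flip: y_m = 160.60 − y_svg.

**Shape 1** — `<path>` line segment, stroke `#0000ff` → cut (S864, F1384). Machine vertices: (215.17,90.56) → (319.24,86.36). Open path.

**Shape 2** — `<path>` cubic bezier, stroke `#008000` → engrave (S172, F3086). Control points (SVG): P0=(166.97,52.12), P1=(180.33,28.02), P2=(265.71,16.04), P3=(241.38,41.62); sampled at t=k/3. Machine vertices: (166.97,108.48) → (197.61,127.60) → (235.87,132.98) → (241.38,118.98). Open path.

; LightBurn 1.5.06
; GRBL device profile, absolute coords
G21
G90
G0 X215.17 Y90.56
M4 S864
G01 X319.24 Y86.36 F1384
M5
G0 X166.97 Y108.48
M4 S172
G01 X197.61 Y127.60 F3086
G01 X235.87 Y132.98
G01 X241.38 Y118.98
M5
G0 X0.00 Y0.00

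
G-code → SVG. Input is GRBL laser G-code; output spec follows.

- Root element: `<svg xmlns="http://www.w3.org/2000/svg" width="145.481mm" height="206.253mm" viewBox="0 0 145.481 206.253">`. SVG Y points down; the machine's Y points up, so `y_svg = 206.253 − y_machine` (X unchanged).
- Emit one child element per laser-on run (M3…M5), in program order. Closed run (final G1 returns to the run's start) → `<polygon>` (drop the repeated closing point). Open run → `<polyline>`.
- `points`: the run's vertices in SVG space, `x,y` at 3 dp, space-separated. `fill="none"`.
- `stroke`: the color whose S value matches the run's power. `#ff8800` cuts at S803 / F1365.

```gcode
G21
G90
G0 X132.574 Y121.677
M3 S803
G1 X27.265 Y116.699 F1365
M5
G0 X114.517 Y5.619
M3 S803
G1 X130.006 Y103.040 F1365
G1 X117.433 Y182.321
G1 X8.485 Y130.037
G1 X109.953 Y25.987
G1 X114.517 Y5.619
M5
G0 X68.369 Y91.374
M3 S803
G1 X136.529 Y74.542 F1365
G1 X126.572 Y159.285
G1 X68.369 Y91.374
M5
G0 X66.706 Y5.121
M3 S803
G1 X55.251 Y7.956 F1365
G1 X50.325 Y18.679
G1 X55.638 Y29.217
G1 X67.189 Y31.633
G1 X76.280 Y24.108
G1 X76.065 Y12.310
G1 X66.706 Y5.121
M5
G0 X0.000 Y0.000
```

y_svg = 206.253 − y_m. Every run uses S803, so all elements get stroke `#ff8800` (cut).

[1] open run; points: 132.574,84.576 27.265,89.554

[2] closed run; points: 114.517,200.634 130.006,103.213 117.433,23.932 8.485,76.216 109.953,180.266

[3] closed run; points: 68.369,114.879 136.529,131.711 126.572,46.968

[4] closed run; points: 66.706,201.132 55.251,198.297 50.325,187.574 55.638,177.036 67.189,174.620 76.280,182.145 76.065,193.943

<svg xmlns="http://www.w3.org/2000/svg" width="145.481mm" height="206.253mm" viewBox="0 0 145.481 206.253">
  <polyline points="132.574,84.576 27.265,89.554" fill="none" stroke="#ff8800"/>
  <polygon points="114.517,200.634 130.006,103.213 117.433,23.932 8.485,76.216 109.953,180.266" fill="none" stroke="#ff8800"/>
  <polygon points="68.369,114.879 136.529,131.711 126.572,46.968" fill="none" stroke="#ff8800"/>
  <polygon points="66.706,201.132 55.251,198.297 50.325,187.574 55.638,177.036 67.189,174.620 76.280,182.145 76.065,193.943" fill="none" stroke="#ff8800"/>
</svg>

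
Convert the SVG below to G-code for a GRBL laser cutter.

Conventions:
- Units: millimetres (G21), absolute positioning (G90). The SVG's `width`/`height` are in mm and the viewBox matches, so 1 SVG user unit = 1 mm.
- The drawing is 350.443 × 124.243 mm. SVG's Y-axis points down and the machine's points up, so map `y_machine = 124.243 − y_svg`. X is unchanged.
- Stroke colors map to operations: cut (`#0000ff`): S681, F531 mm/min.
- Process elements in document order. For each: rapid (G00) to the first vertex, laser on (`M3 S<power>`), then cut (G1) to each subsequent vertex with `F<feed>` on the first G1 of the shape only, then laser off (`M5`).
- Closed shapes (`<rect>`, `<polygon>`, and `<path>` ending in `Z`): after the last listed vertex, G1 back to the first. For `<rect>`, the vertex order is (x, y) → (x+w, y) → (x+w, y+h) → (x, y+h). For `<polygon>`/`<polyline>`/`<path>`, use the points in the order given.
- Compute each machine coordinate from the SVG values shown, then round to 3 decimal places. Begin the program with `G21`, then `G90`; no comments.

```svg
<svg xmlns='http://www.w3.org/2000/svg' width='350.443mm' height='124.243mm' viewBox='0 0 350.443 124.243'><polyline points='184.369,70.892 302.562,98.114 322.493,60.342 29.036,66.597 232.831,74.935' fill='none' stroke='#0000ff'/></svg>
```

G21
G90
G00 X184.369 Y53.351
M3 S681
G1 X302.562 Y26.129 F531
G1 X322.493 Y63.901
G1 X29.036 Y57.646
G1 X232.831 Y49.308
M5

1 u = 1 mm; y_m = 124.243 − y.

[1] `<polyline>` open polyline, #0000ff→cut S681 F531: (184.369,53.351) → (302.562,26.129) → (322.493,63.901) → (29.036,57.646) → (232.831,49.308)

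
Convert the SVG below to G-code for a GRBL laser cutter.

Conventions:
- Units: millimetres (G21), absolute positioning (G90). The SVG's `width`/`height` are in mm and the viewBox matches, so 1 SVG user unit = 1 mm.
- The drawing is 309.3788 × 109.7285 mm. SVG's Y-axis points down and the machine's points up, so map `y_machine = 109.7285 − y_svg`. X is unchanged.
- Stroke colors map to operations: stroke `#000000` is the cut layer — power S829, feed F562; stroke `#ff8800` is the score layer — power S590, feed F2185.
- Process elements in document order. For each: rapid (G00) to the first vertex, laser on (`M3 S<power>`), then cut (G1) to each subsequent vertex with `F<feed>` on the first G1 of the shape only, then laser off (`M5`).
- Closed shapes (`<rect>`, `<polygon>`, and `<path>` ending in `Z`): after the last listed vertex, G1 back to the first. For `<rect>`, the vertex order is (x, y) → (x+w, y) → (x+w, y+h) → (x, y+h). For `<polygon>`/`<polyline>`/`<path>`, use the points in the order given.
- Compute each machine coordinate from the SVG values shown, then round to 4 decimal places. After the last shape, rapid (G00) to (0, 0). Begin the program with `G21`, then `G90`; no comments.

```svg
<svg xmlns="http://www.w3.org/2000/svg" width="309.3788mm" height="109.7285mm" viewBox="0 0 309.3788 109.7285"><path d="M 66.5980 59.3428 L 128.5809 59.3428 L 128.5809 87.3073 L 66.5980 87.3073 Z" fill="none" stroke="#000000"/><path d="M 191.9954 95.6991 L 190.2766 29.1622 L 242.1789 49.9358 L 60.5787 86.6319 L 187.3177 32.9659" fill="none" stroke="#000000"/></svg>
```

G21
G90
G00 X66.5980 Y50.3857
M3 S829
G1 X128.5809 Y50.3857 F562
G1 X128.5809 Y22.4212
G1 X66.5980 Y22.4212
G1 X66.5980 Y50.3857
M5
G00 X191.9954 Y14.0294
M3 S829
G1 X190.2766 Y80.5663 F562
G1 X242.1789 Y59.7927
G1 X60.5787 Y23.0966
G1 X187.3177 Y76.7626
M5
G00 X0.0000 Y0.0000

Since the viewBox matches the mm dimensions, user units are millimetres directly. The only transform is the Y-flip y_m = 109.7285 − y_svg.

Shape 1 is a rectangle drawn with `<path>`. Its stroke #000000 means cut at S829, F562. After flipping Y the toolpath is (66.5980,50.3857) → (128.5809,50.3857) → (128.5809,22.4212) → (66.5980,22.4212) → (66.5980,50.3857), returning to the start.

Shape 2 is a open polyline drawn with `<path>`. Its stroke #000000 means cut at S829, F562. After flipping Y the toolpath is (191.9954,14.0294) → (190.2766,80.5663) → (242.1789,59.7927) → (60.5787,23.0966) → (187.3177,76.7626).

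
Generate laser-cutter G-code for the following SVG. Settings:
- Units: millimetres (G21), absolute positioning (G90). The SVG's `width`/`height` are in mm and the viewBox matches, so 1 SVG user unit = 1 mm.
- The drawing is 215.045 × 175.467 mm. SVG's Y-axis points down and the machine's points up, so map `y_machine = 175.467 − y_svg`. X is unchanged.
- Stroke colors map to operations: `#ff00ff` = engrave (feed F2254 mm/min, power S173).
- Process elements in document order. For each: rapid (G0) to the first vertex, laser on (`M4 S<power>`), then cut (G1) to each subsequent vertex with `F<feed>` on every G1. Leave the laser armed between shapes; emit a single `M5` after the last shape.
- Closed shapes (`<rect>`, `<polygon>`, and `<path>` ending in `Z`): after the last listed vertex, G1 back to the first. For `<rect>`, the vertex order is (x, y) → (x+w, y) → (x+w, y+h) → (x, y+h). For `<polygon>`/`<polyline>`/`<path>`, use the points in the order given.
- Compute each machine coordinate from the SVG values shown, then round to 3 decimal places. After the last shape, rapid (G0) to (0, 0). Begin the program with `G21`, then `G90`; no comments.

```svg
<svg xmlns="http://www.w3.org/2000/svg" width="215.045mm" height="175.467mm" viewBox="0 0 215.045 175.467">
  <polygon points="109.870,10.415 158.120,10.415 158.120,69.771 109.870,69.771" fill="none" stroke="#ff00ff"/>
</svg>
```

G21
G90
G0 X109.870 Y165.052
M4 S173
G1 X158.120 Y165.052 F2254
G1 X158.120 Y105.696 F2254
G1 X109.870 Y105.696 F2254
G1 X109.870 Y165.052 F2254
M5
G0 X0.000 Y0.000

Since the viewBox matches the mm dimensions, user units are millimetres directly. The only transform is the Y-flip y_m = 175.467 − y_svg.

Shape 1 is a rectangle drawn with `<polygon>`. Its stroke #ff00ff means engrave at S173, F2254. After flipping Y the toolpath is (109.870,165.052) → (158.120,165.052) → (158.120,105.696) → (109.870,105.696) → (109.870,165.052), returning to the start.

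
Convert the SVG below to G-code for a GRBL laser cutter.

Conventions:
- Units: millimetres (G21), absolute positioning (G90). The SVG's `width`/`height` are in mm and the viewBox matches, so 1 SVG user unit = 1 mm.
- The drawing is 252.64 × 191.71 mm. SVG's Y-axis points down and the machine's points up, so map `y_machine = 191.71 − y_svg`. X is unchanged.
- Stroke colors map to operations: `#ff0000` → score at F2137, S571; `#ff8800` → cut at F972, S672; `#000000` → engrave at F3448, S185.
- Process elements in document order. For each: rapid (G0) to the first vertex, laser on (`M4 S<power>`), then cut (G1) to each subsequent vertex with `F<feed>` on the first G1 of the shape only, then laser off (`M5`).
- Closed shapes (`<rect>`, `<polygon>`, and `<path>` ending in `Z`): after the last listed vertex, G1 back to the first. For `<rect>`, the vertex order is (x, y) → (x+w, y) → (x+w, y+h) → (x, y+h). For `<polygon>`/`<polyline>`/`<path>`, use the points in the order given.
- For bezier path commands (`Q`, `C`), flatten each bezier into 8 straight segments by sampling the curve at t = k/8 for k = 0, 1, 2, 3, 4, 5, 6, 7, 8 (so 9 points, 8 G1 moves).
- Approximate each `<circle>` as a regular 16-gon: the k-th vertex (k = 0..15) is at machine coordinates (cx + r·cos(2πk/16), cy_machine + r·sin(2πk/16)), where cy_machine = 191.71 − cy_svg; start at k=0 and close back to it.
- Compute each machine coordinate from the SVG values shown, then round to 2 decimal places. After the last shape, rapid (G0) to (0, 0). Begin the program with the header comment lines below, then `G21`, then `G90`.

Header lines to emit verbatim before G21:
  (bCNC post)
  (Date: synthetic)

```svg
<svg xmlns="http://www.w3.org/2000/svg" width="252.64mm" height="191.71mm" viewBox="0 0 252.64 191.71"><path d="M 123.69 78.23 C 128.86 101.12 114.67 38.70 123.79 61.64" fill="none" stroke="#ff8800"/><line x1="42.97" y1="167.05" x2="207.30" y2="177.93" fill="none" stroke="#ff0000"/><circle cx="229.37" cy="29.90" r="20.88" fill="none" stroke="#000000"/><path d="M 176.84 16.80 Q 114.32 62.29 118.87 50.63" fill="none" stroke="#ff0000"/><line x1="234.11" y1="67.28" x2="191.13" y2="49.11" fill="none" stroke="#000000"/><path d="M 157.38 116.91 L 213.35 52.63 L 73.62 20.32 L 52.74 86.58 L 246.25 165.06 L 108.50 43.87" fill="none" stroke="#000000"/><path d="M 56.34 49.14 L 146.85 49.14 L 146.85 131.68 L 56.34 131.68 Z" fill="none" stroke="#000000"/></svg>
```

Since the viewBox matches the mm dimensions, user units are millimetres directly. The only transform is the Y-flip y_m = 191.71 − y_svg.

Shape 1 is a cubic bezier drawn with `<path>`. Its stroke #ff8800 means cut at S672, F972. After flipping Y the toolpath is (123.69,113.48) → (124.80,108.56) → (124.60,109.64) → (123.59,114.72) → (122.26,121.79) → (121.11,128.87) → (120.65,133.94) → (121.38,135.00) → (123.79,130.07).

Shape 2 is a line segment drawn with `<line>`. Its stroke #ff0000 means score at S571, F2137. After flipping Y the toolpath is (42.97,24.66) → (207.30,13.78).

Shape 3 is a circle drawn with `<circle>`. Its stroke #000000 means engrave at S185, F3448. After flipping Y the toolpath is (250.25,161.81) → (248.66,169.80) → (244.13,176.57) → (237.36,181.10) → (229.37,182.69) → (221.38,181.10) → (214.61,176.57) → (210.08,169.80) → (208.49,161.81) → (210.08,153.82) → (214.61,147.05) → (221.38,142.52) → (229.37,140.93) → (237.36,142.52) → (244.13,147.05) → (248.66,153.82) → (250.25,161.81), returning to the start.

Shape 4 is a quadratic bezier drawn with `<path>`. Its stroke #ff0000 means score at S571, F2137. After flipping Y the toolpath is (176.84,174.91) → (162.26,164.43) → (149.77,155.74) → (139.38,148.83) → (131.09,143.71) → (124.89,140.37) → (120.79,138.82) → (118.78,139.06) → (118.87,141.08).

Shape 5 is a line segment drawn with `<line>`. Its stroke #000000 means engrave at S185, F3448. After flipping Y the toolpath is (234.11,124.43) → (191.13,142.60).

Shape 6 is a open polyline drawn with `<path>`. Its stroke #000000 means engrave at S185, F3448. After flipping Y the toolpath is (157.38,74.80) → (213.35,139.08) → (73.62,171.39) → (52.74,105.13) → (246.25,26.65) → (108.50,147.84).

Shape 7 is a rectangle drawn with `<path>`. Its stroke #000000 means engrave at S185, F3448. After flipping Y the toolpath is (56.34,142.57) → (146.85,142.57) → (146.85,60.03) → (56.34,60.03) → (56.34,142.57), returning to the start.

(bCNC post)
(Date: synthetic)
G21
G90
G0 X123.69 Y113.48
M4 S672
G1 X124.80 Y108.56 F972
G1 X124.60 Y109.64
G1 X123.59 Y114.72
G1 X122.26 Y121.79
G1 X121.11 Y128.87
G1 X120.65 Y133.94
G1 X121.38 Y135.00
G1 X123.79 Y130.07
M5
G0 X42.97 Y24.66
M4 S571
G1 X207.30 Y13.78 F2137
M5
G0 X250.25 Y161.81
M4 S185
G1 X248.66 Y169.80 F3448
G1 X244.13 Y176.57
G1 X237.36 Y181.10
G1 X229.37 Y182.69
G1 X221.38 Y181.10
G1 X214.61 Y176.57
G1 X210.08 Y169.80
G1 X208.49 Y161.81
G1 X210.08 Y153.82
G1 X214.61 Y147.05
G1 X221.38 Y142.52
G1 X229.37 Y140.93
G1 X237.36 Y142.52
G1 X244.13 Y147.05
G1 X248.66 Y153.82
G1 X250.25 Y161.81
M5
G0 X176.84 Y174.91
M4 S571
G1 X162.26 Y164.43 F2137
G1 X149.77 Y155.74
G1 X139.38 Y148.83
G1 X131.09 Y143.71
G1 X124.89 Y140.37
G1 X120.79 Y138.82
G1 X118.78 Y139.06
G1 X118.87 Y141.08
M5
G0 X234.11 Y124.43
M4 S185
G1 X191.13 Y142.60 F3448
M5
G0 X157.38 Y74.80
M4 S185
G1 X213.35 Y139.08 F3448
G1 X73.62 Y171.39
G1 X52.74 Y105.13
G1 X246.25 Y26.65
G1 X108.50 Y147.84
M5
G0 X56.34 Y142.57
M4 S185
G1 X146.85 Y142.57 F3448
G1 X146.85 Y60.03
G1 X56.34 Y60.03
G1 X56.34 Y142.57
M5
G0 X0.00 Y0.00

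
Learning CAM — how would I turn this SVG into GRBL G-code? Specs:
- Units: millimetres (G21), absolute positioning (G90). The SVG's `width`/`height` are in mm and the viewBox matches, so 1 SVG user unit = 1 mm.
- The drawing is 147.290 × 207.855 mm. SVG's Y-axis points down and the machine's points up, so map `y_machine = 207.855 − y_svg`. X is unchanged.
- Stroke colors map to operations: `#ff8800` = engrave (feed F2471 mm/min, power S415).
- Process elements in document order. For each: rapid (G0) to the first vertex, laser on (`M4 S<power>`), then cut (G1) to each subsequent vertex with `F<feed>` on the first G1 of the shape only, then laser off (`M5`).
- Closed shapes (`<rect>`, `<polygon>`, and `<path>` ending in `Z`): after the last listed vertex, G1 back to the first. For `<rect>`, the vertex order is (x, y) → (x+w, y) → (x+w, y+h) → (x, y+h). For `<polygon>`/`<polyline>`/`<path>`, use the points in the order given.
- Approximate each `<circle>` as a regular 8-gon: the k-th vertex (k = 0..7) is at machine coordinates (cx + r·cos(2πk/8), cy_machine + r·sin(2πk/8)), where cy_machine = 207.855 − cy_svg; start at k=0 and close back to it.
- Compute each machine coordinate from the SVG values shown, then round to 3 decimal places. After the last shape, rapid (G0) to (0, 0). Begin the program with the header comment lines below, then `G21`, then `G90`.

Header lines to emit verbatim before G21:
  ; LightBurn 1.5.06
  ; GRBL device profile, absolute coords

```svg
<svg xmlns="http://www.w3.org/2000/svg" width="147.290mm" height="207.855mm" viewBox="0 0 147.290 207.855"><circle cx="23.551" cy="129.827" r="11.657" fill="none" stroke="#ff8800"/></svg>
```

Since the viewBox matches the mm dimensions, user units are millimetres directly. The only transform is the Y-flip y_m = 207.855 − y_svg.

Shape 1 is a circle drawn with `<circle>`. Its stroke #ff8800 means engrave at S415, F2471. After flipping Y the toolpath is (35.208,78.028) → (31.794,86.271) → (23.551,89.685) → (15.308,86.271) → (11.894,78.028) → (15.308,69.785) → (23.551,66.371) → (31.794,69.785) → (35.208,78.028), returning to the start.

; LightBurn 1.5.06
; GRBL device profile, absolute coords
G21
G90
G0 X35.208 Y78.028
M4 S415
G1 X31.794 Y86.271 F2471
G1 X23.551 Y89.685
G1 X15.308 Y86.271
G1 X11.894 Y78.028
G1 X15.308 Y69.785
G1 X23.551 Y66.371
G1 X31.794 Y69.785
G1 X35.208 Y78.028
M5
G0 X0.000 Y0.000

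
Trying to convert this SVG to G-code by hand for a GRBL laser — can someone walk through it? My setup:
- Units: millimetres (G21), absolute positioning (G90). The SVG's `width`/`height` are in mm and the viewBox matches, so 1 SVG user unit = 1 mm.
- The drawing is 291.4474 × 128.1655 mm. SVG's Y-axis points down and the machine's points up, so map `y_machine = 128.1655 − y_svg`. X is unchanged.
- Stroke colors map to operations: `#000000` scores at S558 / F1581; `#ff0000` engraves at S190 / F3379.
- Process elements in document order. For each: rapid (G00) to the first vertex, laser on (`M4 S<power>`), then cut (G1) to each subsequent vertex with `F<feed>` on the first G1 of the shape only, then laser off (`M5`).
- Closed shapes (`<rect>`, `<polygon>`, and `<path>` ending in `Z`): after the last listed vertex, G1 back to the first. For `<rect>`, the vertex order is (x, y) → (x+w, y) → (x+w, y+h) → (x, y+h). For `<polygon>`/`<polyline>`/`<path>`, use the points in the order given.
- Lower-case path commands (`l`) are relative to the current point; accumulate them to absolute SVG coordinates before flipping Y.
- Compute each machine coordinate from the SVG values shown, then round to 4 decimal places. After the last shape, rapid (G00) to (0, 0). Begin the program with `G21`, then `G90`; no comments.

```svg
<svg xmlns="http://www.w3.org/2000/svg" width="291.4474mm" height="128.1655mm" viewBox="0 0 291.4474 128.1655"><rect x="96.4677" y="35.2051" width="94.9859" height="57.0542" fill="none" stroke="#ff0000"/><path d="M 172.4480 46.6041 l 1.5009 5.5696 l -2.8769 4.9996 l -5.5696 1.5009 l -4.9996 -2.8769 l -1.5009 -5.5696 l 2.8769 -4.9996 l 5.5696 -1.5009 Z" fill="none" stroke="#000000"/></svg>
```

Since the viewBox matches the mm dimensions, user units are millimetres directly. The only transform is the Y-flip y_m = 128.1655 − y_svg.

Shape 1 is a rectangle drawn with `<rect>`. Its stroke #ff0000 means engrave at S190, F3379. After flipping Y the toolpath is (96.4677,92.9604) → (191.4536,92.9604) → (191.4536,35.9062) → (96.4677,35.9062) → (96.4677,92.9604), returning to the start.

Shape 2 is a regular polygon drawn with `<path>`. Its stroke #000000 means score at S558, F1581. After flipping Y the toolpath is (172.4480,81.5614) → (173.9489,75.9918) → (171.0720,70.9922) → (165.5024,69.4913) → (160.5028,72.3682) → (159.0019,77.9378) → (161.8788,82.9374) → (167.4484,84.4383) → (172.4480,81.5614), returning to the start.

G21
G90
G00 X96.4677 Y92.9604
M4 S190
G1 X191.4536 Y92.9604 F3379
G1 X191.4536 Y35.9062
G1 X96.4677 Y35.9062
G1 X96.4677 Y92.9604
M5
G00 X172.4480 Y81.5614
M4 S558
G1 X173.9489 Y75.9918 F1581
G1 X171.0720 Y70.9922
G1 X165.5024 Y69.4913
G1 X160.5028 Y72.3682
G1 X159.0019 Y77.9378
G1 X161.8788 Y82.9374
G1 X167.4484 Y84.4383
G1 X172.4480 Y81.5614
M5
G00 X0.0000 Y0.0000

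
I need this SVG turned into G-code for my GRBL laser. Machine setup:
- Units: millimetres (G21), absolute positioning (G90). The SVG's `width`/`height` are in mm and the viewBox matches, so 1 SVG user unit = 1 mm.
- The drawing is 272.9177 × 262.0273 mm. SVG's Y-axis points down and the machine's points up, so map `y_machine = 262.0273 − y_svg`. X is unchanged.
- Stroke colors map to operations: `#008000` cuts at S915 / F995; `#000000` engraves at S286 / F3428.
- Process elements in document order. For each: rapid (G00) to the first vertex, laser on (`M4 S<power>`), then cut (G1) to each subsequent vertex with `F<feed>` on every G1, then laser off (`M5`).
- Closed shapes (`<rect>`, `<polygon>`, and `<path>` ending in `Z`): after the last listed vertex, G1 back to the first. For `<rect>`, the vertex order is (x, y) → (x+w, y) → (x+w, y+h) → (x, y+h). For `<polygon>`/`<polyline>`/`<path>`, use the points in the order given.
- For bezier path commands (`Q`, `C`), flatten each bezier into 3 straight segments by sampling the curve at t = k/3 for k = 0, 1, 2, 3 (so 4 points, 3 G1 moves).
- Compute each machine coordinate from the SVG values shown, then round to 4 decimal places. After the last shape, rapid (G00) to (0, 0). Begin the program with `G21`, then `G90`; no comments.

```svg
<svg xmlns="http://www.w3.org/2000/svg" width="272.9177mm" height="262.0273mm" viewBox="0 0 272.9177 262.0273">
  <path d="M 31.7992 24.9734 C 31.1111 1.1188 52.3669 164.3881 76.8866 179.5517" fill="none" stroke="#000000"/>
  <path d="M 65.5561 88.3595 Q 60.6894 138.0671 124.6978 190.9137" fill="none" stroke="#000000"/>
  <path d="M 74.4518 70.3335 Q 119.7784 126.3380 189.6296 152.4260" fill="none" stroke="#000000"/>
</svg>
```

viewBox `0 0 272.9177 262.0273` with mm width/height → 1 unit = 1 mm. Flip: y_m = 262.0273 − y_svg.

**Shape 1** — `<path>` cubic bezier, stroke `#000000` → engrave (S286, F3428). Control points (SVG): P0=(31.7992,24.9734), P1=(31.1111,1.1188), P2=(52.3669,164.3881), P3=(76.8866,179.5517); sampled at t=k/3. Machine vertices: (31.7992,237.0539) → (37.7339,210.9498) → (54.1467,134.5919) → (76.8866,82.4756). Open path.

**Shape 2** — `<path>` quadratic bezier, stroke `#000000` → engrave (S286, F3428). Control points (SVG): P0=(65.5561,88.3595), P1=(60.6894,138.0671), P2=(124.6978,190.9137); sampled at t=k/3. Machine vertices: (65.5561,173.6678) → (69.9644,140.1806) → (89.6783,105.9959) → (124.6978,71.1136). Open path.

**Shape 3** — `<path>` quadratic bezier, stroke `#000000` → engrave (S286, F3428). Control points (SVG): P0=(74.4518,70.3335), P1=(119.7784,126.3380), P2=(189.6296,152.4260); sampled at t=k/3. Machine vertices: (74.4518,191.6938) → (107.3945,157.6815) → (145.7871,130.3174) → (189.6296,109.6013). Open path.

G21
G90
G00 X31.7992 Y237.0539
M4 S286
G1 X37.7339 Y210.9498 F3428
G1 X54.1467 Y134.5919 F3428
G1 X76.8866 Y82.4756 F3428
M5
G00 X65.5561 Y173.6678
M4 S286
G1 X69.9644 Y140.1806 F3428
G1 X89.6783 Y105.9959 F3428
G1 X124.6978 Y71.1136 F3428
M5
G00 X74.4518 Y191.6938
M4 S286
G1 X107.3945 Y157.6815 F3428
G1 X145.7871 Y130.3174 F3428
G1 X189.6296 Y109.6013 F3428
M5
G00 X0.0000 Y0.0000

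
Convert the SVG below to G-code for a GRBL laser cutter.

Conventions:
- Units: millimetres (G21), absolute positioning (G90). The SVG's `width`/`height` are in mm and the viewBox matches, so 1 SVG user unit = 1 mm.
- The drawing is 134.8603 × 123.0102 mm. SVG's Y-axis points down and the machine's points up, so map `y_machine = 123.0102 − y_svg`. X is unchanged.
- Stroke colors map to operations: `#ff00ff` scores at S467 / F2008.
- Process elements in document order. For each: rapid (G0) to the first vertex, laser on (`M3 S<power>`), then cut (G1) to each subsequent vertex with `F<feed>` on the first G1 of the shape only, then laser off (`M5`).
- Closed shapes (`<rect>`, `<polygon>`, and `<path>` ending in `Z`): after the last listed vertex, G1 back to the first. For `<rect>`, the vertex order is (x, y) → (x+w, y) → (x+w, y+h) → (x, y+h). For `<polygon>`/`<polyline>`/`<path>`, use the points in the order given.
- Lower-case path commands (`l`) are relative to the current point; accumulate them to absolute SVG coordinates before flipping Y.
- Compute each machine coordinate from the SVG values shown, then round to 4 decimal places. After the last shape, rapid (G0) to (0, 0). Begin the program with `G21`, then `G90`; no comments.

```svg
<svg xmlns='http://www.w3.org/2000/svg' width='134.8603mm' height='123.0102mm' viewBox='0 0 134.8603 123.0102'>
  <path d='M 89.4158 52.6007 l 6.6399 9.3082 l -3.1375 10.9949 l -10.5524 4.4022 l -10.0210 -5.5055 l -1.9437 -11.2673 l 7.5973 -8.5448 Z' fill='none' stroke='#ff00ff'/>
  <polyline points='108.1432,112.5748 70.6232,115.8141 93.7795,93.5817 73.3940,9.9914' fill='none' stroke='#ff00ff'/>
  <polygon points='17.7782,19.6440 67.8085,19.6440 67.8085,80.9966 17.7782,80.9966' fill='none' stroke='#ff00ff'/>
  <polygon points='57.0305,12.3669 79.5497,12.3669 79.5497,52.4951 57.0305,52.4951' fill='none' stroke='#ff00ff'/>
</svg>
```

G21
G90
G0 X89.4158 Y70.4095
M3 S467
G1 X96.0557 Y61.1013 F2008
G1 X92.9182 Y50.1064
G1 X82.3658 Y45.7042
G1 X72.3448 Y51.2097
G1 X70.4011 Y62.4770
G1 X77.9984 Y71.0218
G1 X89.4158 Y70.4095
M5
G0 X108.1432 Y10.4354
M3 S467
G1 X70.6232 Y7.1961 F2008
G1 X93.7795 Y29.4285
G1 X73.3940 Y113.0188
M5
G0 X17.7782 Y103.3662
M3 S467
G1 X67.8085 Y103.3662 F2008
G1 X67.8085 Y42.0136
G1 X17.7782 Y42.0136
G1 X17.7782 Y103.3662
M5
G0 X57.0305 Y110.6433
M3 S467
G1 X79.5497 Y110.6433 F2008
G1 X79.5497 Y70.5151
G1 X57.0305 Y70.5151
G1 X57.0305 Y110.6433
M5
G0 X0.0000 Y0.0000

viewBox `0 0 134.8603 123.0102` with mm width/height → 1 unit = 1 mm. Flip: y_m = 123.0102 − y_svg.

**Shape 1** — `<path>` regular polygon, stroke `#ff00ff` → score (S467, F2008). Machine vertices: (89.4158,70.4095) → (96.0557,61.1013) → (92.9182,50.1064) → (82.3658,45.7042) → (72.3448,51.2097) → (70.4011,62.4770) → (77.9984,71.0218) → (89.4158,70.4095). Closed: final G1 returns to the first vertex.

**Shape 2** — `<polyline>` open polyline, stroke `#ff00ff` → score (S467, F2008). Machine vertices: (108.1432,10.4354) → (70.6232,7.1961) → (93.7795,29.4285) → (73.3940,113.0188). Open path.

**Shape 3** — `<polygon>` rectangle, stroke `#ff00ff` → score (S467, F2008). Machine vertices: (17.7782,103.3662) → (67.8085,103.3662) → (67.8085,42.0136) → (17.7782,42.0136) → (17.7782,103.3662). Closed: final G1 returns to the first vertex.

**Shape 4** — `<polygon>` rectangle, stroke `#ff00ff` → score (S467, F2008). Machine vertices: (57.0305,110.6433) → (79.5497,110.6433) → (79.5497,70.5151) → (57.0305,70.5151) → (57.0305,110.6433). Closed: final G1 returns to the first vertex.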